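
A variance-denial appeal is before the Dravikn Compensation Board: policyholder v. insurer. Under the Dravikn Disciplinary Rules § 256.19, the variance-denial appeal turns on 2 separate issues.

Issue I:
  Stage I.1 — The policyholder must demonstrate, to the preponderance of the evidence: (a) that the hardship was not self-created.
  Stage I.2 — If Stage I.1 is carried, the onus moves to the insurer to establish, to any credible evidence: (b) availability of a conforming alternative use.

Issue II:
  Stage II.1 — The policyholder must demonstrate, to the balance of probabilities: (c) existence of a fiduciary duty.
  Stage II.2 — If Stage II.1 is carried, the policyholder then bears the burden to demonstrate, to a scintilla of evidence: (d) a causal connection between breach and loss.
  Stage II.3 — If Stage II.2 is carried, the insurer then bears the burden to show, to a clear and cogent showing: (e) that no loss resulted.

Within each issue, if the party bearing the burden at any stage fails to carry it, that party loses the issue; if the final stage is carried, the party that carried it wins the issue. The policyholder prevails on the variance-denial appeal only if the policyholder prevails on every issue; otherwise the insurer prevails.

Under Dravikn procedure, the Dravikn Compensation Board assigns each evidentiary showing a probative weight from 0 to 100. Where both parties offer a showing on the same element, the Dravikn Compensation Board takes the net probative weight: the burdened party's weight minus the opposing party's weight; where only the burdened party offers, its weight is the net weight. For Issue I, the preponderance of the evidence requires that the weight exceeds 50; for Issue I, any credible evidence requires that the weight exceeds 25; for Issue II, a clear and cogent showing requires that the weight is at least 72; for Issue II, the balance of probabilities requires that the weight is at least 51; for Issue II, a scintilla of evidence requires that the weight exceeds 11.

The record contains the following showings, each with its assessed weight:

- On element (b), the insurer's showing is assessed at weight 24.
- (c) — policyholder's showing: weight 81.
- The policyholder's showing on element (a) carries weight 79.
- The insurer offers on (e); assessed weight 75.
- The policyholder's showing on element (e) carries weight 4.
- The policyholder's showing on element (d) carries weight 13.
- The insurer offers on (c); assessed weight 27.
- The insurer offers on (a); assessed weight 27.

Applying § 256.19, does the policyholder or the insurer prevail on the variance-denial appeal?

policyholder

— Issue I —
Stage I.1 — burden on policyholder; standard: the preponderance of the evidence (weight exceeds 50).
    (a): 79 − 27 = 52 > 50 [met]
  Stage I.1 carried; the burden shifts to the insurer.
Stage I.2 — burden on insurer; standard: any credible evidence (weight exceeds 25).
    (b): 24 ≤ 25 [not met]
  Not every element is met, so the insurer fails to carry Stage I.2.
The analysis ends at Stage I.2; the policyholder prevails on this issue.
— Issue II —
Stage II.1 (policyholder, the balance of probabilities, weight is at least 51): (c) net 81−27=54 ≥ 51 — meets.
  Stage II.1 is satisfied; the policyholder continues to bear the burden.
Stage II.2 (policyholder, a scintilla of evidence, weight exceeds 11): (d) 13 > 11 — meets.
  All elements met. The burden passes to the insurer.
Stage II.3 (insurer, a clear and cogent showing, weight is at least 72): (e) net 75−4=71 < 72 — fails.
  Not every element is met, so the insurer fails to carry Stage II.3.
So the policyholder prevails on this issue.
Per-issue: Issue I → policyholder; Issue II → policyholder. The policyholder must prevail on every issue; overall, the policyholder prevails.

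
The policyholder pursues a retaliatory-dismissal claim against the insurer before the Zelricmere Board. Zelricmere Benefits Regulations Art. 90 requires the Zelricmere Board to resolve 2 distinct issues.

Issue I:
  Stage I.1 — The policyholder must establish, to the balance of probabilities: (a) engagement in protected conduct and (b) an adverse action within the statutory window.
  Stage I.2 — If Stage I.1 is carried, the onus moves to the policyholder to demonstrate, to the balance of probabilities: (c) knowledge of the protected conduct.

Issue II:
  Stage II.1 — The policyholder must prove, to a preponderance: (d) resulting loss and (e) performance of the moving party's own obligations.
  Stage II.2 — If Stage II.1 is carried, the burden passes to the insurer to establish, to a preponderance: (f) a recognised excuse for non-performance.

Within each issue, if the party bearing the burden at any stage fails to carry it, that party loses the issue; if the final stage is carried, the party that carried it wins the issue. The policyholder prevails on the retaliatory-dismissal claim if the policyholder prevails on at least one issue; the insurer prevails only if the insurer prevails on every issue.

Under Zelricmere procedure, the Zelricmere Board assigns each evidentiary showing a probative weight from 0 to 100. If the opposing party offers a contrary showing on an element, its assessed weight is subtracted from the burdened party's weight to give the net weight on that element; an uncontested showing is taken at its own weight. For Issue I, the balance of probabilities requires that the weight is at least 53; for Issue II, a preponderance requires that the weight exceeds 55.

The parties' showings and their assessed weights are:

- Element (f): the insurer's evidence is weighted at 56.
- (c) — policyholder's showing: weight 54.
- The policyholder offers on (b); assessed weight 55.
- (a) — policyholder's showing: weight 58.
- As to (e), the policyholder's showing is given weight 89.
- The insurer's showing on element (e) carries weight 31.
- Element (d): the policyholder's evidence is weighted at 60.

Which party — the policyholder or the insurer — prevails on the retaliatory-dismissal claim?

— Issue I —
Stage I.1 — burden on policyholder; standard: the balance of probabilities (weight is at least 53).
    (a): 58 ≥ 53 [met]
    (b): 55 ≥ 53 [met]
  All elements met. The policyholder retains the burden for Stage I.2.
Stage I.2 — burden on policyholder; standard: the balance of probabilities (weight is at least 53).
    (c): 54 ≥ 53 [met]
  The policyholder carries the last stage.
With every stage satisfied, the policyholder prevails on this issue.
— Issue II —
At Stage II.1 the policyholder must meet a preponderance (weight exceeds 55): on (d) the weight is 60, which does exceed 55, so (d) meets the standard; on (e) the weight is 89 less the opposing 31 gives net 58, > 55, so (e) meets the standard.
  Stage II.1 is satisfied; the onus moves to the insurer.
At Stage II.2 the insurer must meet a preponderance (weight exceeds 55): on (f) the weight is 56, which does exceed 55, so (f) meets the standard.
  Stage II.2 carried; the final stage is satisfied.
All stages carried — the insurer prevails on this issue.
Per-issue: Issue I → policyholder; Issue II → insurer. The policyholder must prevail on at least one issue; overall, the policyholder prevails.

policyholder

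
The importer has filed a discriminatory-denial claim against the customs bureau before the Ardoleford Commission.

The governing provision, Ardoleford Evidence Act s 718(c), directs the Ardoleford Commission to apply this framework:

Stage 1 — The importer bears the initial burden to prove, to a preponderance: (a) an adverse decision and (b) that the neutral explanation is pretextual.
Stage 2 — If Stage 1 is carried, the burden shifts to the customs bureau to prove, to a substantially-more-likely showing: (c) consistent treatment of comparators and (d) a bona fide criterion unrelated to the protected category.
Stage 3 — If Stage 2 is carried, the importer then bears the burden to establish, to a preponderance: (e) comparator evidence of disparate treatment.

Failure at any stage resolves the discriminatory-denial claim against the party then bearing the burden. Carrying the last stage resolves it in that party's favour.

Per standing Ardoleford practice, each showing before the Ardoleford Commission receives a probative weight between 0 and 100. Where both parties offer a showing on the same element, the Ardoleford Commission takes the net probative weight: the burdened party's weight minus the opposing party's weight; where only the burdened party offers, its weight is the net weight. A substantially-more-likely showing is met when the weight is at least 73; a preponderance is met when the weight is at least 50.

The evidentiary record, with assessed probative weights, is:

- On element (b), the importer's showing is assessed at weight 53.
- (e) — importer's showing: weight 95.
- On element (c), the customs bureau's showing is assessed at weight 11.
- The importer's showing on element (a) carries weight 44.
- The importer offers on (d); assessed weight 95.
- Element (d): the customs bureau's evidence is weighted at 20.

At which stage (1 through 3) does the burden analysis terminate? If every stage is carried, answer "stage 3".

Stage 1 — burden on importer; standard: a preponderance (weight is at least 50).
    (a): 44 < 50 [not met]
    (b): 53 ≥ 50 [met]
  Stage 1 not carried; the importer fails its burden.
So the customs bureau prevails.

stage 1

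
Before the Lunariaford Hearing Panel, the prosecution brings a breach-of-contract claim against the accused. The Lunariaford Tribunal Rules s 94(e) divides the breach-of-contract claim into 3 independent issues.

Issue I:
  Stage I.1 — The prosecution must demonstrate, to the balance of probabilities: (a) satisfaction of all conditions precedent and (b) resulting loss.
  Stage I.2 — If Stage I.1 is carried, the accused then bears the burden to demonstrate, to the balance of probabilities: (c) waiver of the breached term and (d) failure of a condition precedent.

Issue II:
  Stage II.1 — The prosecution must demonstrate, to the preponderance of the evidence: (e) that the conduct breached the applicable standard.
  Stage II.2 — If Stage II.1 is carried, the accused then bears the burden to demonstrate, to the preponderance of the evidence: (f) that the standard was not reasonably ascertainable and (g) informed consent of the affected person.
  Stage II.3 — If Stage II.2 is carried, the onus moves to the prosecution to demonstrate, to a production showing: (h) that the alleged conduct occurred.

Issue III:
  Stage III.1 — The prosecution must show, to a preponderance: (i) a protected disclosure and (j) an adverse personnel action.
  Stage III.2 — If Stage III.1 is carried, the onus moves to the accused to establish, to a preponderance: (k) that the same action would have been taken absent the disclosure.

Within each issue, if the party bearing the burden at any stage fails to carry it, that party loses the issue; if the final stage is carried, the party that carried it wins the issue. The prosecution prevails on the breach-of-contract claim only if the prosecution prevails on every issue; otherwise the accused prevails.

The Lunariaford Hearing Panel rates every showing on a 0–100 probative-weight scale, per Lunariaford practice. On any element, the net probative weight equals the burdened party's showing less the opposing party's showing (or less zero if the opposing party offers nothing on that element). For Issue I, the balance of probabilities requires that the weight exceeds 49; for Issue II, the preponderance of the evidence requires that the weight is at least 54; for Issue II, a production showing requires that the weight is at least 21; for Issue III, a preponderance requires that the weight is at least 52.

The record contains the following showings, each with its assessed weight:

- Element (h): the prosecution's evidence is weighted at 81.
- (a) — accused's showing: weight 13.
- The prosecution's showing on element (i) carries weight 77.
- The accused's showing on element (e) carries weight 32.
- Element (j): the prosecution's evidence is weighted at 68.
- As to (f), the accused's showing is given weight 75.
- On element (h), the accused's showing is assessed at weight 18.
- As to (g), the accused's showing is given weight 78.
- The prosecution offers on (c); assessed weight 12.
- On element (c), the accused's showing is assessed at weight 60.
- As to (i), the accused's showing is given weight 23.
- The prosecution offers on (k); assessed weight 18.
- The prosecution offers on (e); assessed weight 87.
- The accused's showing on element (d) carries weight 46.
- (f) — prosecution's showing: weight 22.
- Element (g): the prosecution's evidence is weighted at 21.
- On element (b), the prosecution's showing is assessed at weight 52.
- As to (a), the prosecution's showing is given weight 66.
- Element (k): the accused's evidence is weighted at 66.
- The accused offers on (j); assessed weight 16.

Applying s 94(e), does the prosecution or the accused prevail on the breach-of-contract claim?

— Issue I —
Stage I.1 (prosecution, the balance of probabilities, weight exceeds 49): (a) net 66−13=53 > 49 — meets; (b) 52 > 49 — meets.
  The prosecution carries Stage I.1; the accused now bears the burden.
Stage I.2 (accused, the balance of probabilities, weight exceeds 49): (c) net 60−12=48 ≤ 49 — fails; (d) 46 ≤ 49 — fails.
  Stage I.2 not carried; the accused fails its burden.
So the prosecution prevails on this issue.
— Issue II —
Stage II.1 — burden on prosecution; standard: the preponderance of the evidence (weight is at least 54).
    (e): 87 − 32 = 55 ≥ 54 [met]
  Stage II.1 carried; the burden shifts to the accused.
Stage II.2 — burden on accused; standard: the preponderance of the evidence (weight is at least 54).
    (f): 75 − 22 = 53 < 54 [not met]
    (g): 78 − 21 = 57 ≥ 54 [met]
  The accused does not carry Stage II.2.
The analysis ends at Stage II.2; the prosecution prevails on this issue.
— Issue III —
Stage III.1 (prosecution, a preponderance, weight is at least 52): (i) net 77−23=54 ≥ 52 — meets; (j) net 68−16=52 ≥ 52 — meets.
  All elements met. The burden passes to the accused.
Stage III.2 (accused, a preponderance, weight is at least 52): (k) net 66−18=48 < 52 — fails.
  The accused does not carry Stage III.2.
The prosecution prevails on this issue.
Per-issue: Issue I → prosecution; Issue II → prosecution; Issue III → prosecution. The prosecution must prevail on every issue; overall, the prosecution prevails.

prosecution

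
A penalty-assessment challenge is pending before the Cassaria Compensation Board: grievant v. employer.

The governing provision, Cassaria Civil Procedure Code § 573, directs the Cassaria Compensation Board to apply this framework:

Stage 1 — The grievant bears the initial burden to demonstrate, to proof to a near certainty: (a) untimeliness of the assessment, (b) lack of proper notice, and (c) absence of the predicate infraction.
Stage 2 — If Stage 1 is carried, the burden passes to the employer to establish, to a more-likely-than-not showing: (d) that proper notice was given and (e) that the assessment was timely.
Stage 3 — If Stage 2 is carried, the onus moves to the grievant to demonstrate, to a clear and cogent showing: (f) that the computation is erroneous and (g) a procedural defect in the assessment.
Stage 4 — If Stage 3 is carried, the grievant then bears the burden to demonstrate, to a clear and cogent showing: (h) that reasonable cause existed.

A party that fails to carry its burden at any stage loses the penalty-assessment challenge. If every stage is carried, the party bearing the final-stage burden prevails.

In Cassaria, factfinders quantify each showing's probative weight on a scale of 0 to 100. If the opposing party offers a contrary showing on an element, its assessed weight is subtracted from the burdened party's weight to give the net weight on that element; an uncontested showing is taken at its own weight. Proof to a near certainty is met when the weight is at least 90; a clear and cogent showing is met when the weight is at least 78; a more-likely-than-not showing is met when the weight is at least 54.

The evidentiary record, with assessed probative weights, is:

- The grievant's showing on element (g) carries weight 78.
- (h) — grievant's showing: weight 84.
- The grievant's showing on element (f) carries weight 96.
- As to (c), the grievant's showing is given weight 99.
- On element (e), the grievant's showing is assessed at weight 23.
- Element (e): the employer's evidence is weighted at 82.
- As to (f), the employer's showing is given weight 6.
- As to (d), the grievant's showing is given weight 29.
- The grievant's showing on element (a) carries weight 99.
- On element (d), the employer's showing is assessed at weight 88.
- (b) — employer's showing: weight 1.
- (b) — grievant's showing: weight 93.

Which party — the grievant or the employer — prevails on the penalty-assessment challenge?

grievant

Stage 1 (grievant, proof to a near certainty, weight is at least 90): (a) 99 ≥ 90 — meets; (b) net 93−1=92 ≥ 90 — meets; (c) 99 ≥ 90 — meets.
  All elements met. The burden passes to the employer.
Stage 2 (employer, a more-likely-than-not showing, weight is at least 54): (d) net 88−29=59 ≥ 54 — meets; (e) net 82−23=59 ≥ 54 — meets.
  Stage 2 is satisfied; the onus moves to the grievant.
Stage 3 (grievant, a clear and cogent showing, weight is at least 78): (f) net 96−6=90 ≥ 78 — meets; (g) 78 ≥ 78 — meets.
  All elements met. The grievant retains the burden for Stage 4.
Stage 4 (grievant, a clear and cogent showing, weight is at least 78): (h) 84 ≥ 78 — meets.
  All elements met at the final stage.
With every stage satisfied, the grievant prevails.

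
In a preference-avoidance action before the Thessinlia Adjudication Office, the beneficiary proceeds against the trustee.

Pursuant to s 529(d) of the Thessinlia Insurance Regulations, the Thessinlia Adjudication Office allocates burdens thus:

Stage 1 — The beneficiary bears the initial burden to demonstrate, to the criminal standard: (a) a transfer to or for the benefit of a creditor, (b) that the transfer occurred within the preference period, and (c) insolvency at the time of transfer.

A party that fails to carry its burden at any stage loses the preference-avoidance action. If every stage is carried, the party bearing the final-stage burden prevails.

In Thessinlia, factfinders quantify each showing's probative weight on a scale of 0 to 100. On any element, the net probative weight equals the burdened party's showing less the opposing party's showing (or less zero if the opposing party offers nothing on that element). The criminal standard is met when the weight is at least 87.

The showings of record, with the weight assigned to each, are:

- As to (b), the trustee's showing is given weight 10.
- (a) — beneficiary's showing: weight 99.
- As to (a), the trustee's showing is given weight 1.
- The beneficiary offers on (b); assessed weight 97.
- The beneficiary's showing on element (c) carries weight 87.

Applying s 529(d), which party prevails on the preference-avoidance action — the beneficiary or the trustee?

beneficiary

Stage 1 — burden on beneficiary; standard: the criminal standard (weight is at least 87).
    (a): 99 − 1 = 98 ≥ 87 [met]
    (b): 97 − 10 = 87 ≥ 87 [met]
    (c): 87 ≥ 87 [met]
  Stage 1 carried; the final stage is satisfied.
With every stage satisfied, the beneficiary prevails.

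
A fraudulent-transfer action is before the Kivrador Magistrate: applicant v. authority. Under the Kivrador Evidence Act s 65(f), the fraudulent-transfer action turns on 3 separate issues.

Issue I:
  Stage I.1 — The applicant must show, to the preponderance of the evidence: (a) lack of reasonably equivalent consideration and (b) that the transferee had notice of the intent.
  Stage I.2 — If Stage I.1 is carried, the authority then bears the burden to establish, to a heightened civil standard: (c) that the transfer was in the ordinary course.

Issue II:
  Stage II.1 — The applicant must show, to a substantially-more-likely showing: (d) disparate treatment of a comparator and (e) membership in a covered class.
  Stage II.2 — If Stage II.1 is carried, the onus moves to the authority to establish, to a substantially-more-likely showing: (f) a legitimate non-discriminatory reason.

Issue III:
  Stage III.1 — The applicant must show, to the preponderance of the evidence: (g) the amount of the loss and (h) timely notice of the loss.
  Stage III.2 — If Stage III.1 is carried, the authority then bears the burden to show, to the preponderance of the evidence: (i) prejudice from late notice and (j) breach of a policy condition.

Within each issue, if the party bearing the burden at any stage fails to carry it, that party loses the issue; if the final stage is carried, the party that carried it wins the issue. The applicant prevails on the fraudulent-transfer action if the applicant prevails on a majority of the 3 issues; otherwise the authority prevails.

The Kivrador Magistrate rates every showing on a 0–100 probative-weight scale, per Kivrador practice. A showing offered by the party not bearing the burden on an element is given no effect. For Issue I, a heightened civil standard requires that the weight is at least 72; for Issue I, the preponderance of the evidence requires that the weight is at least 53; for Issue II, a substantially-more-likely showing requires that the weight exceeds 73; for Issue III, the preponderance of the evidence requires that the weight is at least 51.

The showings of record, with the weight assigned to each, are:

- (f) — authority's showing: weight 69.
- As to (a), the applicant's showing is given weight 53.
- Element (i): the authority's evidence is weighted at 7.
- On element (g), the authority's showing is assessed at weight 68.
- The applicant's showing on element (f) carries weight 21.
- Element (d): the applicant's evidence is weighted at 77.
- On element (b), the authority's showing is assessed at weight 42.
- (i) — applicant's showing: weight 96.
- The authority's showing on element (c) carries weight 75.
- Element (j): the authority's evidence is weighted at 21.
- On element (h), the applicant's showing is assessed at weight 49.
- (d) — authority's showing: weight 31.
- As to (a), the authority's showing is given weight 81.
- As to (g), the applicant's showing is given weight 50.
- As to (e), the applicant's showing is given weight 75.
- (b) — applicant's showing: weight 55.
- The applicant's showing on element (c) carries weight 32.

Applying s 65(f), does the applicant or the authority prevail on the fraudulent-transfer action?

authority

— Issue I —
Stage I.1 — burden on applicant; standard: the preponderance of the evidence (weight is at least 53).
    (a): 53 (authority's 81 disregarded) ≥ 53 [met]
    (b): 55 (authority's 42 disregarded) ≥ 53 [met]
  The applicant carries Stage I.1; the authority now bears the burden.
Stage I.2 — burden on authority; standard: a heightened civil standard (weight is at least 72).
    (c): 75 (applicant's 32 disregarded) ≥ 72 [met]
  The authority carries the last stage.
All stages carried — the authority prevails on this issue.
— Issue II —
Stage II.1 — burden on applicant; standard: a substantially-more-likely showing (weight exceeds 73).
    (d): 77 (authority's 31 disregarded) > 73 [met]
    (e): 75 > 73 [met]
  All elements met. The burden passes to the authority.
Stage II.2 — burden on authority; standard: a substantially-more-likely showing (weight exceeds 73).
    (f): 69 (applicant's 21 disregarded) ≤ 73 [not met]
  The authority does not carry Stage II.2.
The analysis ends at Stage II.2; the applicant prevails on this issue.
— Issue III —
Stage III.1 — burden on applicant; standard: the preponderance of the evidence (weight is at least 51).
    (g): 50 (authority's 68 disregarded) < 51 [not met]
    (h): 49 < 51 [not met]
  Stage III.1 not carried; the applicant fails its burden.
The analysis ends at Stage III.1; the authority prevails on this issue.
Per-issue: Issue I → authority; Issue II → applicant; Issue III → authority. The applicant must prevail on a majority of issues; overall, the authority prevails.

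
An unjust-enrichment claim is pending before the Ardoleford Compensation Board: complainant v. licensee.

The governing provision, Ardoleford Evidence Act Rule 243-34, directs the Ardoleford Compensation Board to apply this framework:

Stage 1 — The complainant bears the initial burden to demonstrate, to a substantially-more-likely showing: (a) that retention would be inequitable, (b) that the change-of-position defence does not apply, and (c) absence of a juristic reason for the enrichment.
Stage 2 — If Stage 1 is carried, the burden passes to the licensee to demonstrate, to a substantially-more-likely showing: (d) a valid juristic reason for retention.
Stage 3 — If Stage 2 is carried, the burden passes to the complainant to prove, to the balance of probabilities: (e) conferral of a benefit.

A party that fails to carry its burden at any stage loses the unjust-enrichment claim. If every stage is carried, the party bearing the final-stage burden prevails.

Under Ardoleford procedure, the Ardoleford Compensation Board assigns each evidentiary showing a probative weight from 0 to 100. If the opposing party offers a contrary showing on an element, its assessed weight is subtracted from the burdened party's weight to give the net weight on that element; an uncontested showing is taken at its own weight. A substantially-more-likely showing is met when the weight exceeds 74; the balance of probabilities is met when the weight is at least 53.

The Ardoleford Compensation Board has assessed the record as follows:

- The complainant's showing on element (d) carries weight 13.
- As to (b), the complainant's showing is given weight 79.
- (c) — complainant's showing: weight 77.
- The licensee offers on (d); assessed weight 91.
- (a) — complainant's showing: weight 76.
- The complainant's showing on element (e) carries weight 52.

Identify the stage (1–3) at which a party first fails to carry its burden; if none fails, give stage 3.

stage 3

Stage 1 — burden on complainant; standard: a substantially-more-likely showing (weight exceeds 74).
    (a): 76 > 74 [met]
    (b): 79 > 74 [met]
    (c): 77 > 74 [met]
  Stage 1 carried; the burden shifts to the licensee.
Stage 2 — burden on licensee; standard: a substantially-more-likely showing (weight exceeds 74).
    (d): 91 − 13 = 78 > 74 [met]
  The licensee carries Stage 2; the complainant now bears the burden.
Stage 3 — burden on complainant; standard: the balance of probabilities (weight is at least 53).
    (e): 52 < 53 [not met]
  The complainant does not carry Stage 3.
The licensee prevails.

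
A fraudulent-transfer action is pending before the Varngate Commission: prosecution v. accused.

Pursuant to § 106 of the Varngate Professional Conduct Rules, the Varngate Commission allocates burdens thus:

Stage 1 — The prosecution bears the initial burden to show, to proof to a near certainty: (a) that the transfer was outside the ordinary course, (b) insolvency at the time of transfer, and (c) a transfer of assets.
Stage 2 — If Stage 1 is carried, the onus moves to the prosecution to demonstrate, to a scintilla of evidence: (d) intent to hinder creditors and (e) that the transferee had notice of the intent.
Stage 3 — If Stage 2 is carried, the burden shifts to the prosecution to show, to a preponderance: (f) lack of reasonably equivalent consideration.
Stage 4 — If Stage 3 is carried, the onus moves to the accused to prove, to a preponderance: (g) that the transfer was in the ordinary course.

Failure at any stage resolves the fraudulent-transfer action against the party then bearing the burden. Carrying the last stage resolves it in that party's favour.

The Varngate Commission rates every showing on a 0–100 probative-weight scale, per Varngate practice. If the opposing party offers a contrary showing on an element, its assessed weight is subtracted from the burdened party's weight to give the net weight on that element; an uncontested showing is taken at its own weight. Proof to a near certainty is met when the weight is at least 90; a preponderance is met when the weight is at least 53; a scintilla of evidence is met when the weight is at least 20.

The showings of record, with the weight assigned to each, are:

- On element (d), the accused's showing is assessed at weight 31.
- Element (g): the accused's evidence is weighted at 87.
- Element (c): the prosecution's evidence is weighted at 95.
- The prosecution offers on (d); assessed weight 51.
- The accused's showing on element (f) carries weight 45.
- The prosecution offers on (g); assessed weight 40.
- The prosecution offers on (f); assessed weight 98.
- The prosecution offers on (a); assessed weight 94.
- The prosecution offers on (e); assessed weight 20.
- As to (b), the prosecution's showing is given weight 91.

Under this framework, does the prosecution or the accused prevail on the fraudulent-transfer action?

prosecution

At Stage 1 the prosecution must meet proof to a near certainty (weight is at least 90): on (a) the weight is 94, ≥ 90, so (a) meets the standard; on (b) the weight is 91, which does reach 90, so (b) meets the standard; on (c) the weight is 95, which does reach 90, so (c) meets the standard.
  Stage 1 carried; the burden remains with the prosecution.
At Stage 2 the prosecution must meet a scintilla of evidence (weight is at least 20): on (d) the weight is 51 less the opposing 31 gives net 20, which does reach 20, so (d) meets the standard; on (e) the weight is 20, ≥ 20, so (e) meets the standard.
  Stage 2 carried; the burden remains with the prosecution.
At Stage 3 the prosecution must meet a preponderance (weight is at least 53): on (f) the weight is 98 less the opposing 45 gives net 53, ≥ 53, so (f) meets the standard.
  Stage 3 carried; the burden shifts to the accused.
At Stage 4 the accused must meet a preponderance (weight is at least 53): on (g) the weight is 87 less the opposing 40 gives net 47, < 53, so (g) does not meet the standard.
  The accused does not carry Stage 4.
The analysis ends at Stage 4; the prosecution prevails.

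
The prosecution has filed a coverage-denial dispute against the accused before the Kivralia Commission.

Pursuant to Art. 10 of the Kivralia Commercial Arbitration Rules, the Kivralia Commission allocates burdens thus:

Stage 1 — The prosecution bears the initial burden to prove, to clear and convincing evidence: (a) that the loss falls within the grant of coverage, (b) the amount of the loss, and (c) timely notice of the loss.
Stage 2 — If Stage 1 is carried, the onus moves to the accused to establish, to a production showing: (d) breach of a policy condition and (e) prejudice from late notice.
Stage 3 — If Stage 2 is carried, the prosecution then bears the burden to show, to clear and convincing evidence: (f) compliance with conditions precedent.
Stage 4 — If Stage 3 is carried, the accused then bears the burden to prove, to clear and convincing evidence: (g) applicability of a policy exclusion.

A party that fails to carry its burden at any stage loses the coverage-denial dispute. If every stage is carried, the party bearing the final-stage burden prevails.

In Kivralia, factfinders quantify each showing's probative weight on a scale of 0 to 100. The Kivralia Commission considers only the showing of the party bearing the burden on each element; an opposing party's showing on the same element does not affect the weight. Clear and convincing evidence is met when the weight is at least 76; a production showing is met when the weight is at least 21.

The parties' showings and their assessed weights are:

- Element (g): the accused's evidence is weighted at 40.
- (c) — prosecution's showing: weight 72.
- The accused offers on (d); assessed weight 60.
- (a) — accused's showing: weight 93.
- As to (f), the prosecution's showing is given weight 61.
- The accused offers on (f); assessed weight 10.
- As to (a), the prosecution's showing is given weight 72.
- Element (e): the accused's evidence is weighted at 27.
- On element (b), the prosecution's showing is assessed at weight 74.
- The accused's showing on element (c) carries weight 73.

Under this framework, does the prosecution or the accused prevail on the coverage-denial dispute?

accused

At Stage 1 the prosecution must meet clear and convincing evidence (weight is at least 76): on (a) the weight is 72 (the accused's 93 is given no effect), which does not reach 76, so (a) does not meet the standard; on (b) the weight is 74, < 76, so (b) does not meet the standard; on (c) the weight is 72 (the accused's 73 is given no effect), which does not reach 76, so (c) does not meet the standard.
  Not every element is met, so the prosecution fails to carry Stage 1.
The analysis ends at Stage 1; the accused prevails.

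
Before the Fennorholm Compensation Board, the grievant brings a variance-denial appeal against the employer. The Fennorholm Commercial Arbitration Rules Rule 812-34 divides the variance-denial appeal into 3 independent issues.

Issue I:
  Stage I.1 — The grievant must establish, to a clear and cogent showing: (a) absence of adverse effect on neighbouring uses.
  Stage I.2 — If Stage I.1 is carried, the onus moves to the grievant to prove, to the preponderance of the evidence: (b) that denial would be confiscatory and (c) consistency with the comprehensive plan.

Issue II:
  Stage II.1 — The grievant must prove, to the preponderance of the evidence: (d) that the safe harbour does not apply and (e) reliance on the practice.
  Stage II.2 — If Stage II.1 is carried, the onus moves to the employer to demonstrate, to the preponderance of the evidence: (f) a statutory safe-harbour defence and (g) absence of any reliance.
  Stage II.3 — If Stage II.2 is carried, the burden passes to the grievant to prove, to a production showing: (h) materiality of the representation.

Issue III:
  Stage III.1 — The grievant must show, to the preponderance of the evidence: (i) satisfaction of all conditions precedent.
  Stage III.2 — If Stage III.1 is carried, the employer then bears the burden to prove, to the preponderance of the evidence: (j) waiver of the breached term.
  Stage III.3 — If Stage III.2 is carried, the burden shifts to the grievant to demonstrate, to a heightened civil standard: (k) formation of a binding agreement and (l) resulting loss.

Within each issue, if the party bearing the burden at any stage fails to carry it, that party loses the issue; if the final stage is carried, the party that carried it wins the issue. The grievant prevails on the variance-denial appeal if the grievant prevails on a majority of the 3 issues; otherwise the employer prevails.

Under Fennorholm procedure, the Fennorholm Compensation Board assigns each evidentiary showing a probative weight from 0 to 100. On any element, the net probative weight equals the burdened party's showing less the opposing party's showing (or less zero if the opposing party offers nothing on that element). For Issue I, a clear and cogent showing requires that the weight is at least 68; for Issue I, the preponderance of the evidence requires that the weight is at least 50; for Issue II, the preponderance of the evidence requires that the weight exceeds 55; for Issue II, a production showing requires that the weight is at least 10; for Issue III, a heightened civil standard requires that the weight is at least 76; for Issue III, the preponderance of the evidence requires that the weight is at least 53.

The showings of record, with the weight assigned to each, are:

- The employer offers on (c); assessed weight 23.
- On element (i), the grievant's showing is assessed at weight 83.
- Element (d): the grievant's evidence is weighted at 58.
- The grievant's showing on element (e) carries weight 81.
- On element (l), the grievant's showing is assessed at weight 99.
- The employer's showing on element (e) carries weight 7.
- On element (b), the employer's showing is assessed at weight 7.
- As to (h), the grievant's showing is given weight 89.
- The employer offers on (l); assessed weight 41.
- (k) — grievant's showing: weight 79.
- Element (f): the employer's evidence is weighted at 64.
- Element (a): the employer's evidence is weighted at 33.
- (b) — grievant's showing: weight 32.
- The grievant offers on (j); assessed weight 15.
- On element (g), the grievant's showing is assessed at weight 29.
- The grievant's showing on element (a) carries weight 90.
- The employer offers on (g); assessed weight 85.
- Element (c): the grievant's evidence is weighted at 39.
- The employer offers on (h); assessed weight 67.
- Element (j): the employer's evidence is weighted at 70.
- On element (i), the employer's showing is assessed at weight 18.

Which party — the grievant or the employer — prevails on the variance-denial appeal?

— Issue I —
Stage I.1 (grievant, a clear and cogent showing, weight is at least 68): (a) net 90−33=57 < 68 — fails.
  Stage I.1 not carried; the grievant fails its burden.
The employer prevails on this issue.
— Issue II —
Stage II.1 — burden on grievant; standard: the preponderance of the evidence (weight exceeds 55).
    (d): 58 > 55 [met]
    (e): 81 − 7 = 74 > 55 [met]
  All elements met. The burden passes to the employer.
Stage II.2 — burden on employer; standard: the preponderance of the evidence (weight exceeds 55).
    (f): 64 > 55 [met]
    (g): 85 − 29 = 56 > 55 [met]
  The employer carries Stage II.2; the grievant now bears the burden.
Stage II.3 — burden on grievant; standard: a production showing (weight is at least 10).
    (h): 89 − 67 = 22 ≥ 10 [met]
  Stage II.3 carried; the final stage is satisfied.
Every stage carried; the grievant prevails on this issue.
— Issue III —
Stage III.1 — burden on grievant; standard: the preponderance of the evidence (weight is at least 53).
    (i): 83 − 18 = 65 ≥ 53 [met]
  All elements met. The burden passes to the employer.
Stage III.2 — burden on employer; standard: the preponderance of the evidence (weight is at least 53).
    (j): 70 − 15 = 55 ≥ 53 [met]
  All elements met. The burden passes to the grievant.
Stage III.3 — burden on grievant; standard: a heightened civil standard (weight is at least 76).
    (k): 79 ≥ 76 [met]
    (l): 99 − 41 = 58 < 76 [not met]
  Not every element is met, so the grievant fails to carry Stage III.3.
The analysis ends at Stage III.3; the employer prevails on this issue.
Per-issue: Issue I → employer; Issue II → grievant; Issue III → employer. The grievant must prevail on a majority of issues; overall, the employer prevails.

employer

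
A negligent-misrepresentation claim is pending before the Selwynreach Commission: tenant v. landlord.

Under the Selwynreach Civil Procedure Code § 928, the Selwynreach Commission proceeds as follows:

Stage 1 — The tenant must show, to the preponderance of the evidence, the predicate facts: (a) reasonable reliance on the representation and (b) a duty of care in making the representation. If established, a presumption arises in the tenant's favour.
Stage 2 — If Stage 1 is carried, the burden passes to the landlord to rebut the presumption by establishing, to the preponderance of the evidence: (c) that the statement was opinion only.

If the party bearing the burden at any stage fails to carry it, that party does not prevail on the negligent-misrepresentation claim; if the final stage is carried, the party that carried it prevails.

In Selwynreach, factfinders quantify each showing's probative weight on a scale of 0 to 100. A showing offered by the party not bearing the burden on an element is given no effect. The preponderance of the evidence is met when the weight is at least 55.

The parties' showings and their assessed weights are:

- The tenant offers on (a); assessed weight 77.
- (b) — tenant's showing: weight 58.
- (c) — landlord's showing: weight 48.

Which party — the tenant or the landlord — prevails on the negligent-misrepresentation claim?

At Stage 1 the tenant must meet the preponderance of the evidence (weight is at least 55): on (a) the weight is 77, which does reach 55, so (a) meets the standard; on (b) the weight is 58, ≥ 55, so (b) meets the standard.
  Stage 1 carried; the burden shifts to the landlord.
At Stage 2 the landlord must meet the preponderance of the evidence (weight is at least 55): on (c) the weight is 48, which does not reach 55, so (c) does not meet the standard.
  Stage 2 not carried; the landlord fails its burden.
So the tenant prevails.

tenant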